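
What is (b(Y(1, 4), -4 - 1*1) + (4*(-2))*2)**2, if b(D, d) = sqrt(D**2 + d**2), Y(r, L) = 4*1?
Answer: (16 - sqrt(41))**2 ≈ 92.100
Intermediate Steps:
Y(r, L) = 4
(b(Y(1, 4), -4 - 1*1) + (4*(-2))*2)**2 = (sqrt(4**2 + (-4 - 1*1)**2) + (4*(-2))*2)**2 = (sqrt(16 + (-4 - 1)**2) - 8*2)**2 = (sqrt(16 + (-5)**2) - 16)**2 = (sqrt(16 + 25) - 16)**2 = (sqrt(41) - 16)**2 = (-16 + sqrt(41))**2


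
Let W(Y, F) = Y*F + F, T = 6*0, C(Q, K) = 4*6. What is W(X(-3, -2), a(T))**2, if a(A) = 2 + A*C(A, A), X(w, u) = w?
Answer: 16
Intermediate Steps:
C(Q, K) = 24
T = 0
a(A) = 2 + 24*A (a(A) = 2 + A*24 = 2 + 24*A)
W(Y, F) = F + F*Y (W(Y, F) = F*Y + F = F + F*Y)
W(X(-3, -2), a(T))**2 = ((2 + 24*0)*(1 - 3))**2 = ((2 + 0)*(-2))**2 = (2*(-2))**2 = (-4)**2 = 16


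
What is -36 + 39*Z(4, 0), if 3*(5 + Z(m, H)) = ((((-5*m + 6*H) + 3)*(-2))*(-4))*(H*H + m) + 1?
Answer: -7290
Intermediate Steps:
Z(m, H) = -14/3 + (m + H**2)*(24 - 40*m + 48*H)/3 (Z(m, H) = -5 + (((((-5*m + 6*H) + 3)*(-2))*(-4))*(H*H + m) + 1)/3 = -5 + ((((3 - 5*m + 6*H)*(-2))*(-4))*(H**2 + m) + 1)/3 = -5 + (((-6 - 12*H + 10*m)*(-4))*(m + H**2) + 1)/3 = -5 + ((24 - 40*m + 48*H)*(m + H**2) + 1)/3 = -5 + ((m + H**2)*(24 - 40*m + 48*H) + 1)/3 = -5 + (1 + (m + H**2)*(24 - 40*m + 48*H))/3 = -5 + (1/3 + (m + H**2)*(24 - 40*m + 48*H)/3) = -14/3 + (m + H**2)*(24 - 40*m + 48*H)/3)
-36 + 39*Z(4, 0) = -36 + 39*(-14/3 + 8*4 + 8*0**2 + 16*0**3 - 40/3*4**2 + 16*0*4 - 40/3*4*0**2) = -36 + 39*(-14/3 + 32 + 8*0 + 16*0 - 40/3*16 + 0 - 40/3*4*0) = -36 + 39*(-14/3 + 32 + 0 + 0 - 640/3 + 0 + 0) = -36 + 39*(-186) = -36 - 7254 = -7290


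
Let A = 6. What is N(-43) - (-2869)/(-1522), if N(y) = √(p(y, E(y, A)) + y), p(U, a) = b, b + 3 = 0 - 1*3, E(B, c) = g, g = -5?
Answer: -2869/1522 + 7*I ≈ -1.885 + 7.0*I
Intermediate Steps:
E(B, c) = -5
b = -6 (b = -3 + (0 - 1*3) = -3 + (0 - 3) = -3 - 3 = -6)
p(U, a) = -6
N(y) = √(-6 + y)
N(-43) - (-2869)/(-1522) = √(-6 - 43) - (-2869)/(-1522) = √(-49) - (-2869)*(-1)/1522 = 7*I - 1*2869/1522 = 7*I - 2869/1522 = -2869/1522 + 7*I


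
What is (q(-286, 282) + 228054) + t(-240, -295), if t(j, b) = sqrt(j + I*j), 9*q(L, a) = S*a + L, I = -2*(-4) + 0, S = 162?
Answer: 2097884/9 + 12*I*sqrt(15) ≈ 2.331e+5 + 46.476*I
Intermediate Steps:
I = 8 (I = 8 + 0 = 8)
q(L, a) = 18*a + L/9 (q(L, a) = (162*a + L)/9 = (L + 162*a)/9 = 18*a + L/9)
t(j, b) = 3*sqrt(j) (t(j, b) = sqrt(j + 8*j) = sqrt(9*j) = 3*sqrt(j))
(q(-286, 282) + 228054) + t(-240, -295) = ((18*282 + (1/9)*(-286)) + 228054) + 3*sqrt(-240) = ((5076 - 286/9) + 228054) + 3*(4*I*sqrt(15)) = (45398/9 + 228054) + 12*I*sqrt(15) = 2097884/9 + 12*I*sqrt(15)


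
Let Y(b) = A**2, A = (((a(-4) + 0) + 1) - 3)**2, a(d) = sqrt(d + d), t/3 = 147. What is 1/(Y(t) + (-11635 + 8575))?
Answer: -I/(64*sqrt(2) + 3172*I) ≈ -0.000315 - 8.9883e-6*I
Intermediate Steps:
t = 441 (t = 3*147 = 441)
a(d) = sqrt(2)*sqrt(d) (a(d) = sqrt(2*d) = sqrt(2)*sqrt(d))
A = (-2 + 2*I*sqrt(2))**2 (A = (((sqrt(2)*sqrt(-4) + 0) + 1) - 3)**2 = (((sqrt(2)*(2*I) + 0) + 1) - 3)**2 = (((2*I*sqrt(2) + 0) + 1) - 3)**2 = ((2*I*sqrt(2) + 1) - 3)**2 = ((1 + 2*I*sqrt(2)) - 3)**2 = (-2 + 2*I*sqrt(2))**2 ≈ -4.0 - 11.314*I)
Y(b) = 16*(1 - I*sqrt(2))**4 (Y(b) = (4*(1 - I*sqrt(2))**2)**2 = 16*(1 - I*sqrt(2))**4)
1/(Y(t) + (-11635 + 8575)) = 1/((-112 + 64*I*sqrt(2)) + (-11635 + 8575)) = 1/((-112 + 64*I*sqrt(2)) - 3060) = 1/(-3172 + 64*I*sqrt(2))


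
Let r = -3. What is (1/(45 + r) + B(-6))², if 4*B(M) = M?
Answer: 961/441 ≈ 2.1791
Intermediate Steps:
B(M) = M/4
(1/(45 + r) + B(-6))² = (1/(45 - 3) + (¼)*(-6))² = (1/42 - 3/2)² = (-31/21)² = 961/441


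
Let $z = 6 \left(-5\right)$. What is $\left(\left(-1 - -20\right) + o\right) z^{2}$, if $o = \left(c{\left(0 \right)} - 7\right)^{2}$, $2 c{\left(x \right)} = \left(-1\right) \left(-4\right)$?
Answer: $39600$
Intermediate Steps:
$c{\left(x \right)} = 2$ ($c{\left(x \right)} = \frac{\left(-1\right) \left(-4\right)}{2} = \frac{1}{2} \cdot 4 = 2$)
$z = -30$
$o = 25$ ($o = \left(2 - 7\right)^{2} = \left(-5\right)^{2} = 25$)
$\left(\left(-1 - -20\right) + o\right) z^{2} = \left(\left(-1 - -20\right) + 25\right) \left(-30\right)^{2} = \left(\left(-1 + 20\right) + 25\right) 900 = \left(19 + 25\right) 900 = 44 \cdot 900 = 39600$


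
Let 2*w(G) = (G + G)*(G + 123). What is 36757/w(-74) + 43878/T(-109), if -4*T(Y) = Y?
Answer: 90342857/56462 ≈ 1600.1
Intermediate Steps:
T(Y) = -Y/4
w(G) = G*(123 + G) (w(G) = ((G + G)*(G + 123))/2 = ((2*G)*(123 + G))/2 = (2*G*(123 + G))/2 = G*(123 + G))
36757/w(-74) + 43878/T(-109) = 36757/((-74*(123 - 74))) + 43878/((-1/4*(-109))) = 36757/((-74*49)) + 43878/(109/4) = 36757/(-3626) + 43878*(4/109) = 36757*(-1/3626) + 175512/109 = -5251/518 + 175512/109 = 90342857/56462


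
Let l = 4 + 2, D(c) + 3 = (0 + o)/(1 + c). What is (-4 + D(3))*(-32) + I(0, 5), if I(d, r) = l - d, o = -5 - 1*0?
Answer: 270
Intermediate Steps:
o = -5 (o = -5 + 0 = -5)
D(c) = -3 - 5/(1 + c) (D(c) = -3 + (0 - 5)/(1 + c) = -3 - 5/(1 + c))
l = 6
I(d, r) = 6 - d
(-4 + D(3))*(-32) + I(0, 5) = (-4 + (-8 - 3*3)/(1 + 3))*(-32) + (6 - 1*0) = (-4 + (-8 - 9)/4)*(-32) + (6 + 0) = (-4 + (¼)*(-17))*(-32) + 6 = (-4 - 17/4)*(-32) + 6 = -33/4*(-32) + 6 = 264 + 6 = 270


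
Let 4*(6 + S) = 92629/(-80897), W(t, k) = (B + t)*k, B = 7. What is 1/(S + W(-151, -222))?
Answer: 323588/10342427027 ≈ 3.1287e-5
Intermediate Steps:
W(t, k) = k*(7 + t) (W(t, k) = (7 + t)*k = k*(7 + t))
S = -2034157/323588 (S = -6 + (92629/(-80897))/4 = -6 + (92629*(-1/80897))/4 = -6 + (1/4)*(-92629/80897) = -6 - 92629/323588 = -2034157/323588 ≈ -6.2863)
1/(S + W(-151, -222)) = 1/(-2034157/323588 - 222*(7 - 151)) = 1/(-2034157/323588 - 222*(-144)) = 1/(-2034157/323588 + 31968) = 1/(10342427027/323588) = 323588/10342427027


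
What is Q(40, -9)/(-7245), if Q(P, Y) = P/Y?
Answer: 8/13041 ≈ 0.00061345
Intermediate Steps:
Q(P, Y) = P/Y
Q(40, -9)/(-7245) = (40/(-9))/(-7245) = (40*(-⅑))*(-1/7245) = -40/9*(-1/7245) = 8/13041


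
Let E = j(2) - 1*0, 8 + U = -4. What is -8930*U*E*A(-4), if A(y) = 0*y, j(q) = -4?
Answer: 0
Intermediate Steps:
U = -12 (U = -8 - 4 = -12)
A(y) = 0
E = -4 (E = -4 - 1*0 = -4 + 0 = -4)
-8930*U*E*A(-4) = -8930*(-12*(-4))*0 = -428640*0 = -8930*0 = 0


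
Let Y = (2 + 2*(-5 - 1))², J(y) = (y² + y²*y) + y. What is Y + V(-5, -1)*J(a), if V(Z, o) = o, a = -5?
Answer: 205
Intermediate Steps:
J(y) = y + y² + y³ (J(y) = (y² + y³) + y = y + y² + y³)
Y = 100 (Y = (2 + 2*(-6))² = (2 - 12)² = (-10)² = 100)
Y + V(-5, -1)*J(a) = 100 - (-5)*(1 - 5 + (-5)²) = 100 - (-5)*(1 - 5 + 25) = 100 - (-5)*21 = 100 - 1*(-105) = 100 + 105 = 205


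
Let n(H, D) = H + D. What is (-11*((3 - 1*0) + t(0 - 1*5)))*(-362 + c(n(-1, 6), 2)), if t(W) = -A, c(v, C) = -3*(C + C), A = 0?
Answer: 12342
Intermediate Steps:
n(H, D) = D + H
c(v, C) = -6*C
t(W) = 0 (t(W) = -1*0 = 0)
(-11*((3 - 1*0) + t(0 - 1*5)))*(-362 + c(n(-1, 6), 2)) = (-11*((3 - 1*0) + 0))*(-362 - 6*2) = (-11*((3 + 0) + 0))*(-362 - 12) = -11*(3 + 0)*(-374) = -11*3*(-374) = -33*(-374) = 12342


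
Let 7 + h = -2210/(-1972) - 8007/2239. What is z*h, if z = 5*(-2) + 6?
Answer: 2455810/64931 ≈ 37.822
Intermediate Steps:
h = -1227905/129862 (h = -7 + (-2210/(-1972) - 8007/2239) = -7 + (-2210*(-1/1972) - 8007*1/2239) = -7 + (65/58 - 8007/2239) = -7 - 318871/129862 = -1227905/129862 ≈ -9.4555)
z = -4 (z = -10 + 6 = -4)
z*h = -4*(-1227905/129862) = 2455810/64931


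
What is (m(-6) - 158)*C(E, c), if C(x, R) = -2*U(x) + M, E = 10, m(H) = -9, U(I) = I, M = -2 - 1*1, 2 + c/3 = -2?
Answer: 3841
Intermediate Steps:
c = -12 (c = -6 + 3*(-2) = -6 - 6 = -12)
M = -3 (M = -2 - 1 = -3)
C(x, R) = -3 - 2*x (C(x, R) = -2*x - 3 = -3 - 2*x)
(m(-6) - 158)*C(E, c) = (-9 - 158)*(-3 - 2*10) = -167*(-3 - 20) = -167*(-23) = 3841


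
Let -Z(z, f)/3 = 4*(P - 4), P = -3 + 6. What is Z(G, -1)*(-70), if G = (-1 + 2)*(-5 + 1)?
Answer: -840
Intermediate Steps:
P = 3
G = -4 (G = 1*(-4) = -4)
Z(z, f) = 12 (Z(z, f) = -12*(3 - 4) = -12*(-1) = -3*(-4) = 12)
Z(G, -1)*(-70) = 12*(-70) = -840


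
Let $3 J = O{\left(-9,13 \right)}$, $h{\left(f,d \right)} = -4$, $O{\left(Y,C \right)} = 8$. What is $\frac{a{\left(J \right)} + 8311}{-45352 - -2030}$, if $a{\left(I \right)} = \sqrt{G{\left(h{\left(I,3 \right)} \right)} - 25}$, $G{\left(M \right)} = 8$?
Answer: $- \frac{8311}{43322} - \frac{i \sqrt{17}}{43322} \approx -0.19184 - 9.5173 \cdot 10^{-5} i$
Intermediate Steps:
$J = \frac{8}{3}$ ($J = \frac{1}{3} \cdot 8 = \frac{8}{3} \approx 2.6667$)
$a{\left(I \right)} = i \sqrt{17}$ ($a{\left(I \right)} = \sqrt{8 - 25} = \sqrt{-17} = i \sqrt{17}$)
$\frac{a{\left(J \right)} + 8311}{-45352 - -2030} = \frac{i \sqrt{17} + 8311}{-45352 - -2030} = \frac{8311 + i \sqrt{17}}{-45352 + 2030} = \frac{8311 + i \sqrt{17}}{-43322} = \left(8311 + i \sqrt{17}\right) \left(- \frac{1}{43322}\right) = - \frac{8311}{43322} - \frac{i \sqrt{17}}{43322}$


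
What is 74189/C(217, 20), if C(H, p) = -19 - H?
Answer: -74189/236 ≈ -314.36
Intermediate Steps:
74189/C(217, 20) = 74189/(-19 - 1*217) = 74189/(-19 - 217) = 74189/(-236) = 74189*(-1/236) = -74189/236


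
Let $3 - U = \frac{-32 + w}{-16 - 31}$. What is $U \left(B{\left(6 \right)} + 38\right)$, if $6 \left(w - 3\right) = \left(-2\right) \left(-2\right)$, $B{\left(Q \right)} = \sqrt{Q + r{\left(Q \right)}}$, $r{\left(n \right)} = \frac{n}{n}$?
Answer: $\frac{12844}{141} + \frac{338 \sqrt{7}}{141} \approx 97.434$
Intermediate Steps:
$r{\left(n \right)} = 1$
$B{\left(Q \right)} = \sqrt{1 + Q}$ ($B{\left(Q \right)} = \sqrt{Q + 1} = \sqrt{1 + Q}$)
$w = \frac{11}{3}$ ($w = 3 + \frac{\left(-2\right) \left(-2\right)}{6} = 3 + \frac{1}{6} \cdot 4 = 3 + \frac{2}{3} = \frac{11}{3} \approx 3.6667$)
$U = \frac{338}{141}$ ($U = 3 - \frac{-32 + \frac{11}{3}}{-16 - 31} = 3 - - \frac{85}{3 \left(-47\right)} = 3 - \left(- \frac{85}{3}\right) \left(- \frac{1}{47}\right) = 3 - \frac{85}{141} = \frac{338}{141} \approx 2.3972$)
$U \left(B{\left(6 \right)} + 38\right) = \frac{338 \left(\sqrt{1 + 6} + 38\right)}{141} = \frac{338 \left(\sqrt{7} + 38\right)}{141} = \frac{338 \left(38 + \sqrt{7}\right)}{141} = \frac{12844}{141} + \frac{338 \sqrt{7}}{141}$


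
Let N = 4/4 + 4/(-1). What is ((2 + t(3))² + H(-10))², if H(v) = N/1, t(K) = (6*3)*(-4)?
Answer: 23980609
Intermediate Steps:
t(K) = -72 (t(K) = 18*(-4) = -72)
N = -3 (N = 4*(¼) + 4*(-1) = 1 - 4 = -3)
H(v) = -3 (H(v) = -3/1 = -3*1 = -3)
((2 + t(3))² + H(-10))² = ((2 - 72)² - 3)² = ((-70)² - 3)² = (4900 - 3)² = 4897² = 23980609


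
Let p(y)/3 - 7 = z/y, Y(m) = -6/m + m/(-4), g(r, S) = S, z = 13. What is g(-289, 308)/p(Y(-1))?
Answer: 7700/681 ≈ 11.307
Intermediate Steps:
Y(m) = -6/m - m/4 (Y(m) = -6/m + m*(-¼) = -6/m - m/4)
p(y) = 21 + 39/y (p(y) = 21 + 3*(13/y) = 21 + 39/y)
g(-289, 308)/p(Y(-1)) = 308/(21 + 39/(-6/(-1) - ¼*(-1))) = 308/(21 + 39/(-6*(-1) + ¼)) = 308/(21 + 39/(6 + ¼)) = 308/(21 + 39/(25/4)) = 308/(21 + 39*(4/25)) = 308/(21 + 156/25) = 308/(681/25) = 308*(25/681) = 7700/681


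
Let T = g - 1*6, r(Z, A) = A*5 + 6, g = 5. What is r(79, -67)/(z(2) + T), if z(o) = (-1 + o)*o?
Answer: -329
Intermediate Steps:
z(o) = o*(-1 + o)
r(Z, A) = 6 + 5*A (r(Z, A) = 5*A + 6 = 6 + 5*A)
T = -1 (T = 5 - 1*6 = 5 - 6 = -1)
r(79, -67)/(z(2) + T) = (6 + 5*(-67))/(2*(-1 + 2) - 1) = (6 - 335)/(2*1 - 1) = -329/(2 - 1) = -329/1 = 1*(-329) = -329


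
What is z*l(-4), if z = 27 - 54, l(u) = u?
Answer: 108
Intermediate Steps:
z = -27
z*l(-4) = -27*(-4) = 108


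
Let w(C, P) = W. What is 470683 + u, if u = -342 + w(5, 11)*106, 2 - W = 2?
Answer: 470341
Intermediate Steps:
W = 0 (W = 2 - 1*2 = 2 - 2 = 0)
w(C, P) = 0
u = -342 (u = -342 + 0*106 = -342 + 0 = -342)
470683 + u = 470683 - 342 = 470341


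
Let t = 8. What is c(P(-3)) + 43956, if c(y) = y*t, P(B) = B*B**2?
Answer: 43740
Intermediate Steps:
P(B) = B**3
c(y) = 8*y (c(y) = y*8 = 8*y)
c(P(-3)) + 43956 = 8*(-3)**3 + 43956 = 8*(-27) + 43956 = -216 + 43956 = 43740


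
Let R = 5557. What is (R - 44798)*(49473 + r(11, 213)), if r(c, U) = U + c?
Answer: -1950159977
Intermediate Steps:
(R - 44798)*(49473 + r(11, 213)) = (5557 - 44798)*(49473 + (213 + 11)) = -39241*(49473 + 224) = -39241*49697 = -1950159977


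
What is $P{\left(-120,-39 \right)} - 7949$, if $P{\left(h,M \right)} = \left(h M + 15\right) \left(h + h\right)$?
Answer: $-1134749$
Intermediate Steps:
$P{\left(h,M \right)} = 2 h \left(15 + M h\right)$ ($P{\left(h,M \right)} = \left(M h + 15\right) 2 h = \left(15 + M h\right) 2 h = 2 h \left(15 + M h\right)$)
$P{\left(-120,-39 \right)} - 7949 = 2 \left(-120\right) \left(15 - -4680\right) - 7949 = 2 \left(-120\right) \left(15 + 4680\right) - 7949 = 2 \left(-120\right) 4695 - 7949 = -1126800 - 7949 = -1134749$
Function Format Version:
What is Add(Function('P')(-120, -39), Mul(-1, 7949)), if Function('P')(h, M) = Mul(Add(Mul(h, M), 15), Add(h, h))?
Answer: -1134749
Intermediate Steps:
Function('P')(h, M) = Mul(2, h, Add(15, Mul(M, h))) (Function('P')(h, M) = Mul(Add(Mul(M, h), 15), Mul(2, h)) = Mul(Add(15, Mul(M, h)), Mul(2, h)) = Mul(2, h, Add(15, Mul(M, h))))
Add(Function('P')(-120, -39), Mul(-1, 7949)) = Add(Mul(2, -120, Add(15, Mul(-39, -120))), Mul(-1, 7949)) = Add(Mul(2, -120, Add(15, 4680)), -7949) = Add(Mul(2, -120, 4695), -7949) = Add(-1126800, -7949) = -1134749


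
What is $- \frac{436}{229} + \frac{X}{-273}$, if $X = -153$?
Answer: $- \frac{27997}{20839} \approx -1.3435$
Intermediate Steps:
$- \frac{436}{229} + \frac{X}{-273} = - \frac{436}{229} - \frac{153}{-273} = \left(-436\right) \frac{1}{229} - - \frac{51}{91} = - \frac{436}{229} + \frac{51}{91} = - \frac{27997}{20839}$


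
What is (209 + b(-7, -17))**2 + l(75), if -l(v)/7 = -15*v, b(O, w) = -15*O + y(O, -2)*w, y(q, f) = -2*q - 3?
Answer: 24004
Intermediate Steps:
y(q, f) = -3 - 2*q
b(O, w) = -15*O + w*(-3 - 2*O) (b(O, w) = -15*O + (-3 - 2*O)*w = -15*O + w*(-3 - 2*O))
l(v) = 105*v (l(v) = -(-105)*v = 105*v)
(209 + b(-7, -17))**2 + l(75) = (209 + (-15*(-7) - 1*(-17)*(3 + 2*(-7))))**2 + 105*75 = (209 + (105 - 1*(-17)*(3 - 14)))**2 + 7875 = (209 + (105 - 1*(-17)*(-11)))**2 + 7875 = (209 + (105 - 187))**2 + 7875 = (209 - 82)**2 + 7875 = 127**2 + 7875 = 16129 + 7875 = 24004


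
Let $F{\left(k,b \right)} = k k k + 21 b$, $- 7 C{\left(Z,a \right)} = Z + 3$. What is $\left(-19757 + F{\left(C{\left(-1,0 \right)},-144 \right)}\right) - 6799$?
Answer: $- \frac{10145948}{343} \approx -29580.0$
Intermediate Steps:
$C{\left(Z,a \right)} = - \frac{3}{7} - \frac{Z}{7}$ ($C{\left(Z,a \right)} = - \frac{Z + 3}{7} = - \frac{3 + Z}{7} = - \frac{3}{7} - \frac{Z}{7}$)
$F{\left(k,b \right)} = k^{3} + 21 b$ ($F{\left(k,b \right)} = k^{2} k + 21 b = k^{3} + 21 b$)
$\left(-19757 + F{\left(C{\left(-1,0 \right)},-144 \right)}\right) - 6799 = \left(-19757 + \left(\left(- \frac{3}{7} - - \frac{1}{7}\right)^{3} + 21 \left(-144\right)\right)\right) - 6799 = \left(-19757 - \left(3024 - \left(- \frac{3}{7} + \frac{1}{7}\right)^{3}\right)\right) - 6799 = \left(-19757 - \left(3024 - \left(- \frac{2}{7}\right)^{3}\right)\right) - 6799 = \left(-19757 - \frac{1037240}{343}\right) - 6799 = - \frac{7813891}{343} - 6799 = - \frac{10145948}{343}$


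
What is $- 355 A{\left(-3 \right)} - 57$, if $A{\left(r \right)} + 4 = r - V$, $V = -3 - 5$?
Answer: $-412$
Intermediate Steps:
$V = -8$ ($V = -3 - 5 = -8$)
$A{\left(r \right)} = 4 + r$ ($A{\left(r \right)} = -4 + \left(r - -8\right) = -4 + \left(r + 8\right) = -4 + \left(8 + r\right) = 4 + r$)
$- 355 A{\left(-3 \right)} - 57 = - 355 \left(4 - 3\right) - 57 = \left(-355\right) 1 - 57 = -355 - 57 = -412$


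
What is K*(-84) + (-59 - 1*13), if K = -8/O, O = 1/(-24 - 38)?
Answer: -41736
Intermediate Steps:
O = -1/62 (O = 1/(-62) = -1/62 ≈ -0.016129)
K = 496 (K = -8/(-1/62) = -8*(-62) = 496)
K*(-84) + (-59 - 1*13) = 496*(-84) + (-59 - 1*13) = -41664 + (-59 - 13) = -41664 - 72 = -41736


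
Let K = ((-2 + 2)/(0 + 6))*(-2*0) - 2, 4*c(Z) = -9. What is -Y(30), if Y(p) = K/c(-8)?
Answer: -8/9 ≈ -0.88889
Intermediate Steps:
c(Z) = -9/4 (c(Z) = (¼)*(-9) = -9/4)
K = -2 (K = (0/6)*0 - 2 = (0*(⅙))*0 - 2 = 0*0 - 2 = 0 - 2 = -2)
Y(p) = 8/9 (Y(p) = -2/(-9/4) = -2*(-4/9) = 8/9)
-Y(30) = -1*8/9 = -8/9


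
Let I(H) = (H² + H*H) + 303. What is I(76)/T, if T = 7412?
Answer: 11855/7412 ≈ 1.5994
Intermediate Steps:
I(H) = 303 + 2*H² (I(H) = (H² + H²) + 303 = 2*H² + 303 = 303 + 2*H²)
I(76)/T = (303 + 2*76²)/7412 = (303 + 2*5776)*(1/7412) = (303 + 11552)*(1/7412) = 11855*(1/7412) = 11855/7412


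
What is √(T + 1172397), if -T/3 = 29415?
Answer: 2*√271038 ≈ 1041.2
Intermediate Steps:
T = -88245 (T = -3*29415 = -88245)
√(T + 1172397) = √(-88245 + 1172397) = √1084152 = 2*√271038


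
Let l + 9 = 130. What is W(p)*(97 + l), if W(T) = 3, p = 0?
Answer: 654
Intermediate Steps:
l = 121 (l = -9 + 130 = 121)
W(p)*(97 + l) = 3*(97 + 121) = 3*218 = 654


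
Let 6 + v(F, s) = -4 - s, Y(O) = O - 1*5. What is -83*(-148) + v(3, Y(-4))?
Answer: 12283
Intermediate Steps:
Y(O) = -5 + O (Y(O) = O - 5 = -5 + O)
v(F, s) = -10 - s (v(F, s) = -6 + (-4 - s) = -10 - s)
-83*(-148) + v(3, Y(-4)) = -83*(-148) + (-10 - (-5 - 4)) = 12284 + (-10 - 1*(-9)) = 12284 + (-10 + 9) = 12284 - 1 = 12283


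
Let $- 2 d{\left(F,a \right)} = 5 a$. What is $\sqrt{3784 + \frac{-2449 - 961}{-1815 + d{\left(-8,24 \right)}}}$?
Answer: $\frac{\sqrt{21295230}}{75} \approx 61.529$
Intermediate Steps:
$d{\left(F,a \right)} = - \frac{5 a}{2}$
$\sqrt{3784 + \frac{-2449 - 961}{-1815 + d{\left(-8,24 \right)}}} = \sqrt{3784 + \frac{-2449 - 961}{-1815 - 60}} = \sqrt{3784 - \frac{3410}{-1815 - 60}} = \sqrt{3784 - \frac{3410}{-1875}} = \sqrt{3784 - - \frac{682}{375}} = \sqrt{3784 + \frac{682}{375}} = \sqrt{\frac{1419682}{375}} = \frac{\sqrt{21295230}}{75}$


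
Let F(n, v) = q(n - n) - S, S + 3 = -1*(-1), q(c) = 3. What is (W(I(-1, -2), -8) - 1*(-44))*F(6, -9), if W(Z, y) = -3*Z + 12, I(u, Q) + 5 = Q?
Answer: 385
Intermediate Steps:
I(u, Q) = -5 + Q
W(Z, y) = 12 - 3*Z
S = -2 (S = -3 - 1*(-1) = -3 + 1 = -2)
F(n, v) = 5 (F(n, v) = 3 - 1*(-2) = 3 + 2 = 5)
(W(I(-1, -2), -8) - 1*(-44))*F(6, -9) = ((12 - 3*(-5 - 2)) - 1*(-44))*5 = ((12 - 3*(-7)) + 44)*5 = ((12 + 21) + 44)*5 = (33 + 44)*5 = 77*5 = 385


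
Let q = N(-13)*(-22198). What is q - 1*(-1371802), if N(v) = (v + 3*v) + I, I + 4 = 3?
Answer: 2548296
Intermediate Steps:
I = -1 (I = -4 + 3 = -1)
N(v) = -1 + 4*v (N(v) = (v + 3*v) - 1 = 4*v - 1 = -1 + 4*v)
q = 1176494 (q = (-1 + 4*(-13))*(-22198) = (-1 - 52)*(-22198) = -53*(-22198) = 1176494)
q - 1*(-1371802) = 1176494 - 1*(-1371802) = 1176494 + 1371802 = 2548296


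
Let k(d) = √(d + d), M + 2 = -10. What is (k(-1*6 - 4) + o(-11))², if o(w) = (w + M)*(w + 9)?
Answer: 2096 + 184*I*√5 ≈ 2096.0 + 411.44*I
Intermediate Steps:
M = -12 (M = -2 - 10 = -12)
o(w) = (-12 + w)*(9 + w) (o(w) = (w - 12)*(w + 9) = (-12 + w)*(9 + w))
k(d) = √2*√d (k(d) = √(2*d) = √2*√d)
(k(-1*6 - 4) + o(-11))² = (√2*√(-1*6 - 4) + (-108 + (-11)² - 3*(-11)))² = (√2*√(-6 - 4) + (-108 + 121 + 33))² = (√2*√(-10) + 46)² = (√2*(I*√10) + 46)² = (2*I*√5 + 46)² = (46 + 2*I*√5)²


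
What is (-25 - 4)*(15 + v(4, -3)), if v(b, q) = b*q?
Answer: -87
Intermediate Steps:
(-25 - 4)*(15 + v(4, -3)) = (-25 - 4)*(15 + 4*(-3)) = -29*(15 - 12) = -29*3 = -87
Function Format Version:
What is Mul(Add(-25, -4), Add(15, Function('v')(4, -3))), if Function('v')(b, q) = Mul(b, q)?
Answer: -87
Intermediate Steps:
Mul(Add(-25, -4), Add(15, Function('v')(4, -3))) = Mul(Add(-25, -4), Add(15, Mul(4, -3))) = Mul(-29, Add(15, -12)) = Mul(-29, 3) = -87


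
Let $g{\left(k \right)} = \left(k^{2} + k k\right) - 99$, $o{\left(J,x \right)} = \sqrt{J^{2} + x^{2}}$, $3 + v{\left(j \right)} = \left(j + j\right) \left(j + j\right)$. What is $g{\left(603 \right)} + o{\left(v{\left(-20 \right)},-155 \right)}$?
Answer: $727119 + \sqrt{2574434} \approx 7.2872 \cdot 10^{5}$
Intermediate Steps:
$v{\left(j \right)} = -3 + 4 j^{2}$ ($v{\left(j \right)} = -3 + \left(j + j\right) \left(j + j\right) = -3 + 2 j 2 j = -3 + 4 j^{2}$)
$g{\left(k \right)} = -99 + 2 k^{2}$ ($g{\left(k \right)} = \left(k^{2} + k^{2}\right) - 99 = 2 k^{2} - 99 = -99 + 2 k^{2}$)
$g{\left(603 \right)} + o{\left(v{\left(-20 \right)},-155 \right)} = \left(-99 + 2 \cdot 603^{2}\right) + \sqrt{\left(-3 + 4 \left(-20\right)^{2}\right)^{2} + \left(-155\right)^{2}} = \left(-99 + 2 \cdot 363609\right) + \sqrt{\left(-3 + 4 \cdot 400\right)^{2} + 24025} = \left(-99 + 727218\right) + \sqrt{\left(-3 + 1600\right)^{2} + 24025} = 727119 + \sqrt{1597^{2} + 24025} = 727119 + \sqrt{2550409 + 24025} = 727119 + \sqrt{2574434}$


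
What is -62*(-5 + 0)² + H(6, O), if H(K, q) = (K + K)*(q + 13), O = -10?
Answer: -1514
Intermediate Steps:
H(K, q) = 2*K*(13 + q) (H(K, q) = (2*K)*(13 + q) = 2*K*(13 + q))
-62*(-5 + 0)² + H(6, O) = -62*(-5 + 0)² + 2*6*(13 - 10) = -62*(-5)² + 2*6*3 = -62*25 + 36 = -1550 + 36 = -1514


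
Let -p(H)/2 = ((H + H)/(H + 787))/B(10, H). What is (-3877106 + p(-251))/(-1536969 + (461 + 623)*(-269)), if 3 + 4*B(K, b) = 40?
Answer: 9611345272/4533012635 ≈ 2.1203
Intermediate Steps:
B(K, b) = 37/4 (B(K, b) = -¾ + (¼)*40 = -¾ + 10 = 37/4)
p(H) = -16*H/(37*(787 + H)) (p(H) = -2*(H + H)/(H + 787)/37/4 = -2*(2*H)/(787 + H)*4/37 = -2*2*H/(787 + H)*4/37 = -16*H/(37*(787 + H)))
(-3877106 + p(-251))/(-1536969 + (461 + 623)*(-269)) = (-3877106 - 16*(-251)/(29119 + 37*(-251)))/(-1536969 + (461 + 623)*(-269)) = (-3877106 - 16*(-251)/(29119 - 9287))/(-1536969 + 1084*(-269)) = (-3877106 - 16*(-251)/19832)/(-1536969 - 291596) = (-3877106 - 16*(-251)*1/19832)/(-1828565) = (-3877106 + 502/2479)*(-1/1828565) = -9611345272/2479*(-1/1828565) = 9611345272/4533012635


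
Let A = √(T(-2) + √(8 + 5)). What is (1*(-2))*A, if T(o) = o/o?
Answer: -2*√(1 + √13) ≈ -4.2921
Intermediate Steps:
T(o) = 1
A = √(1 + √13) (A = √(1 + √(8 + 5)) = √(1 + √13) ≈ 2.1461)
(1*(-2))*A = (1*(-2))*√(1 + √13) = -2*√(1 + √13)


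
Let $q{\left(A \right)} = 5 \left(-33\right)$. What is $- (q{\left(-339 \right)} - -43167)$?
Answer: $-43002$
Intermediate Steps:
$q{\left(A \right)} = -165$
$- (q{\left(-339 \right)} - -43167) = - (-165 - -43167) = - (-165 + 43167) = \left(-1\right) 43002 = -43002$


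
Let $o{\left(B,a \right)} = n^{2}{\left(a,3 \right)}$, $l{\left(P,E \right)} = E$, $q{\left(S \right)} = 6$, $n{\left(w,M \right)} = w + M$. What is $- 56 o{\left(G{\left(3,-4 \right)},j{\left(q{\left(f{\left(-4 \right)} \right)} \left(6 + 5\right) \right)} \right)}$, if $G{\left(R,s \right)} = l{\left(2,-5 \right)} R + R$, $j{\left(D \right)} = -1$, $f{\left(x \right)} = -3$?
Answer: $-224$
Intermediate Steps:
$n{\left(w,M \right)} = M + w$
$G{\left(R,s \right)} = - 4 R$ ($G{\left(R,s \right)} = - 5 R + R = - 4 R$)
$o{\left(B,a \right)} = \left(3 + a\right)^{2}$
$- 56 o{\left(G{\left(3,-4 \right)},j{\left(q{\left(f{\left(-4 \right)} \right)} \left(6 + 5\right) \right)} \right)} = - 56 \left(3 - 1\right)^{2} = - 56 \cdot 2^{2} = \left(-56\right) 4 = -224$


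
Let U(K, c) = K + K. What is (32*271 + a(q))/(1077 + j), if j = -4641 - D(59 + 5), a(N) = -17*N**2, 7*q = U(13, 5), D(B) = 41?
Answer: -413436/176645 ≈ -2.3405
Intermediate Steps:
U(K, c) = 2*K
q = 26/7 (q = (2*13)/7 = (1/7)*26 = 26/7 ≈ 3.7143)
j = -4682 (j = -4641 - 1*41 = -4641 - 41 = -4682)
(32*271 + a(q))/(1077 + j) = (32*271 - 17*(26/7)**2)/(1077 - 4682) = (8672 - 17*676/49)/(-3605) = (8672 - 11492/49)*(-1/3605) = (413436/49)*(-1/3605) = -413436/176645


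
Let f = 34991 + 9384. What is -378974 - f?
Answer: -423349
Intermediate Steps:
f = 44375
-378974 - f = -378974 - 1*44375 = -378974 - 44375 = -423349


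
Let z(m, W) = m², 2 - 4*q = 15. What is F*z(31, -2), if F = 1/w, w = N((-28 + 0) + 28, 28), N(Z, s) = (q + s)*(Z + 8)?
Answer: 961/198 ≈ 4.8535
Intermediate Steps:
q = -13/4 (q = ½ - ¼*15 = ½ - 15/4 = -13/4 ≈ -3.2500)
N(Z, s) = (8 + Z)*(-13/4 + s) (N(Z, s) = (-13/4 + s)*(Z + 8) = (-13/4 + s)*(8 + Z) = (8 + Z)*(-13/4 + s))
w = 198 (w = -26 + 8*28 - 13*((-28 + 0) + 28)/4 + ((-28 + 0) + 28)*28 = -26 + 224 - 13*(-28 + 28)/4 + (-28 + 28)*28 = -26 + 224 - 13/4*0 + 0*28 = -26 + 224 + 0 + 0 = 198)
F = 1/198 ≈ 0.0050505
F*z(31, -2) = (1/198)*31² = (1/198)*961 = 961/198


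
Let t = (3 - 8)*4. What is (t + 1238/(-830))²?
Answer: 79548561/172225 ≈ 461.89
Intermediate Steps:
t = -20 (t = -5*4 = -20)
(t + 1238/(-830))² = (-20 + 1238/(-830))² = (-20 + 1238*(-1/830))² = (-20 - 619/415)² = (-8919/415)² = 79548561/172225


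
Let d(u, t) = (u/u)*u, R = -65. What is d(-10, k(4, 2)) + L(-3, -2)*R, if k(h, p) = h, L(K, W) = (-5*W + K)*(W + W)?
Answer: 1810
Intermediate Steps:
L(K, W) = 2*W*(K - 5*W) (L(K, W) = (K - 5*W)*(2*W) = 2*W*(K - 5*W))
d(u, t) = u (d(u, t) = 1*u = u)
d(-10, k(4, 2)) + L(-3, -2)*R = -10 + (2*(-2)*(-3 - 5*(-2)))*(-65) = -10 + (2*(-2)*(-3 + 10))*(-65) = -10 + (2*(-2)*7)*(-65) = -10 - 28*(-65) = -10 + 1820 = 1810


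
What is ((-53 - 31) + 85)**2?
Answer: 1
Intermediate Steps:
((-53 - 31) + 85)**2 = (-84 + 85)**2 = 1**2 = 1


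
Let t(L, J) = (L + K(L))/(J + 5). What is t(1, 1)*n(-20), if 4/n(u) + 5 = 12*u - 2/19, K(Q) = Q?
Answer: -76/13971 ≈ -0.0054398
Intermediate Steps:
n(u) = 4/(-97/19 + 12*u) (n(u) = 4/(-5 + (12*u - 2/19)) = 4/(-5 + (-2/19 + 12*u)) = 4/(-97/19 + 12*u))
t(L, J) = 2*L/(5 + J) (t(L, J) = (L + L)/(J + 5) = (2*L)/(5 + J) = 2*L/(5 + J))
t(1, 1)*n(-20) = (2*1/(5 + 1))*(76/(-97 + 228*(-20))) = (2*1/6)*(76/(-97 - 4560)) = (2*1*(1/6))*(76/(-4657)) = (76*(-1/4657))/3 = (1/3)*(-76/4657) = -76/13971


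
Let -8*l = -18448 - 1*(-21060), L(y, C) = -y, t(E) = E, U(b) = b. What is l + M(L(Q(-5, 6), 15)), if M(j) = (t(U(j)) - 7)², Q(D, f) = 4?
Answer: -411/2 ≈ -205.50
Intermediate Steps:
M(j) = (-7 + j)² (M(j) = (j - 7)² = (-7 + j)²)
l = -653/2 (l = -(-18448 - 1*(-21060))/8 = -(-18448 + 21060)/8 = -⅛*2612 = -653/2 ≈ -326.50)
l + M(L(Q(-5, 6), 15)) = -653/2 + (-7 - 1*4)² = -653/2 + (-7 - 4)² = -653/2 + (-11)² = -653/2 + 121 = -411/2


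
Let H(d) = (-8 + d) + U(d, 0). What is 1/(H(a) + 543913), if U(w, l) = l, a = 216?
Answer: 1/544121 ≈ 1.8378e-6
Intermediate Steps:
H(d) = -8 + d (H(d) = (-8 + d) + 0 = -8 + d)
1/(H(a) + 543913) = 1/((-8 + 216) + 543913) = 1/(208 + 543913) = 1/544121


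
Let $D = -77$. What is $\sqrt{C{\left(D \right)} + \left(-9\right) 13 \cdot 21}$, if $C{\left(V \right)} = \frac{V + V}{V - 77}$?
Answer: $2 i \sqrt{614} \approx 49.558 i$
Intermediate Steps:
$C{\left(V \right)} = \frac{2 V}{-77 + V}$
$\sqrt{C{\left(D \right)} + \left(-9\right) 13 \cdot 21} = \sqrt{2 \left(-77\right) \frac{1}{-77 - 77} + \left(-9\right) 13 \cdot 21} = \sqrt{2 \left(-77\right) \frac{1}{-154} - 2457} = \sqrt{2 \left(-77\right) \left(- \frac{1}{154}\right) - 2457} = \sqrt{1 - 2457} = \sqrt{-2456} = 2 i \sqrt{614}$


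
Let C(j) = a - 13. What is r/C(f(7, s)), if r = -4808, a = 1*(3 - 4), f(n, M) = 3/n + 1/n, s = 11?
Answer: 2404/7 ≈ 343.43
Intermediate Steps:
f(n, M) = 4/n (f(n, M) = 3/n + 1/n = 4/n)
a = -1 (a = 1*(-1) = -1)
C(j) = -14 (C(j) = -1 - 13 = -14)
r/C(f(7, s)) = -4808/(-14) = -4808*(-1/14) = 2404/7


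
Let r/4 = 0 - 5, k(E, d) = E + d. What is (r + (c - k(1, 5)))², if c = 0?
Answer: 676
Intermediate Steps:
r = -20 (r = 4*(0 - 5) = 4*(-5) = -20)
(r + (c - k(1, 5)))² = (-20 + (0 - (1 + 5)))² = (-20 + (0 - 1*6))² = (-20 + (0 - 6))² = (-20 - 6)² = (-26)² = 676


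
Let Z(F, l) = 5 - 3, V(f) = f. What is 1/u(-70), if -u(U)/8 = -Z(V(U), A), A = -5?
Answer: 1/16 ≈ 0.062500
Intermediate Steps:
Z(F, l) = 2
u(U) = 16 (u(U) = -(-8)*2 = -8*(-2) = 16)
1/u(-70) = 1/16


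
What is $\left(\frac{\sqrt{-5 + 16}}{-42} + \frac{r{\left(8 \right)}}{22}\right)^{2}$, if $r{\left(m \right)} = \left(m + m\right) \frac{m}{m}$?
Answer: $\frac{114227}{213444} - \frac{8 \sqrt{11}}{231} \approx 0.4203$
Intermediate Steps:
$r{\left(m \right)} = 2 m$ ($r{\left(m \right)} = 2 m 1 = 2 m$)
$\left(\frac{\sqrt{-5 + 16}}{-42} + \frac{r{\left(8 \right)}}{22}\right)^{2} = \left(\frac{\sqrt{-5 + 16}}{-42} + \frac{2 \cdot 8}{22}\right)^{2} = \left(\sqrt{11} \left(- \frac{1}{42}\right) + 16 \cdot \frac{1}{22}\right)^{2} = \left(- \frac{\sqrt{11}}{42} + \frac{8}{11}\right)^{2} = \left(\frac{8}{11} - \frac{\sqrt{11}}{42}\right)^{2}$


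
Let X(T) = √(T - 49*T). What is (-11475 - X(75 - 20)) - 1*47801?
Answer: -59276 - 4*I*√165 ≈ -59276.0 - 51.381*I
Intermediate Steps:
X(T) = 4*√3*√(-T) (X(T) = √(-48*T) = 4*√3*√(-T))
(-11475 - X(75 - 20)) - 1*47801 = (-11475 - 4*√3*√(-(75 - 20))) - 1*47801 = (-11475 - 4*√3*√(-1*55)) - 47801 = (-11475 - 4*√3*√(-55)) - 47801 = (-11475 - 4*√3*I*√55) - 47801 = (-11475 - 4*I*√165) - 47801 = -59276 - 4*I*√165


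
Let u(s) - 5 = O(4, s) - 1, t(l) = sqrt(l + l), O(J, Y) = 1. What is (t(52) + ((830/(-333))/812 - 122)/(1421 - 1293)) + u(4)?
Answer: 70032149/17305344 + 2*sqrt(26) ≈ 14.245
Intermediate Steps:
t(l) = sqrt(2)*sqrt(l) (t(l) = sqrt(2*l) = sqrt(2)*sqrt(l))
u(s) = 5 (u(s) = 5 + (1 - 1) = 5 + 0 = 5)
(t(52) + ((830/(-333))/812 - 122)/(1421 - 1293)) + u(4) = (sqrt(2)*sqrt(52) + ((830/(-333))/812 - 122)/(1421 - 1293)) + 5 = (sqrt(2)*(2*sqrt(13)) + ((830*(-1/333))*(1/812) - 122)/128) + 5 = (2*sqrt(26) + (-830/333*1/812 - 122)*(1/128)) + 5 = (2*sqrt(26) + (-415/135198 - 122)*(1/128)) + 5 = (2*sqrt(26) - 16494571/135198*1/128) + 5 = (2*sqrt(26) - 16494571/17305344) + 5 = (-16494571/17305344 + 2*sqrt(26)) + 5 = 70032149/17305344 + 2*sqrt(26)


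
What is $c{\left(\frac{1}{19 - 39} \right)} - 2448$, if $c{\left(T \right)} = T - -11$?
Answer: $- \frac{48741}{20} \approx -2437.1$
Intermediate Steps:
$c{\left(T \right)} = 11 + T$ ($c{\left(T \right)} = T + 11 = 11 + T$)
$c{\left(\frac{1}{19 - 39} \right)} - 2448 = \left(11 + \frac{1}{19 - 39}\right) - 2448 = \left(11 + \frac{1}{-20}\right) - 2448 = \left(11 - \frac{1}{20}\right) - 2448 = \frac{219}{20} - 2448 = - \frac{48741}{20}$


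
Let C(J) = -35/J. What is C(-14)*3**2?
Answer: 45/2 ≈ 22.500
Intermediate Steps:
C(-14)*3**2 = -35/(-14)*3**2 = -35*(-1/14)*9 = (5/2)*9 = 45/2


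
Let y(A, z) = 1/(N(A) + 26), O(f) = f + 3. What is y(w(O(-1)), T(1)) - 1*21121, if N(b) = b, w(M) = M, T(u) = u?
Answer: -591387/28 ≈ -21121.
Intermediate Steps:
O(f) = 3 + f
y(A, z) = 1/(26 + A) (y(A, z) = 1/(A + 26) = 1/(26 + A))
y(w(O(-1)), T(1)) - 1*21121 = 1/(26 + (3 - 1)) - 1*21121 = 1/(26 + 2) - 21121 = 1/28 - 21121 = -591387/28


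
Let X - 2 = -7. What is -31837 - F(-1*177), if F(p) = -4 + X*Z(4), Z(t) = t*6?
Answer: -31713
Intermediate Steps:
Z(t) = 6*t
X = -5 (X = 2 - 7 = -5)
F(p) = -124 (F(p) = -4 - 30*4 = -4 - 5*24 = -4 - 120 = -124)
-31837 - F(-1*177) = -31837 - 1*(-124) = -31837 + 124 = -31713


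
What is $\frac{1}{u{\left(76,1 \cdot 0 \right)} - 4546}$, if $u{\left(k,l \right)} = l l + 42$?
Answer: $- \frac{1}{4504} \approx -0.00022202$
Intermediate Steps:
$u{\left(k,l \right)} = 42 + l^{2}$ ($u{\left(k,l \right)} = l^{2} + 42 = 42 + l^{2}$)
$\frac{1}{u{\left(76,1 \cdot 0 \right)} - 4546} = \frac{1}{\left(42 + \left(1 \cdot 0\right)^{2}\right) - 4546} = \frac{1}{\left(42 + 0^{2}\right) - 4546} = \frac{1}{\left(42 + 0\right) - 4546} = \frac{1}{42 - 4546} = \frac{1}{-4504} = - \frac{1}{4504}$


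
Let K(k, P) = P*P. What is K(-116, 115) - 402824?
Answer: -389599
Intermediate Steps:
K(k, P) = P²
K(-116, 115) - 402824 = 115² - 402824 = 13225 - 402824 = -389599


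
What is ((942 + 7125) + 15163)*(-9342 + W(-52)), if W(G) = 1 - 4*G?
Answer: -212159590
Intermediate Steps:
((942 + 7125) + 15163)*(-9342 + W(-52)) = ((942 + 7125) + 15163)*(-9342 + (1 - 4*(-52))) = (8067 + 15163)*(-9342 + (1 + 208)) = 23230*(-9342 + 209) = 23230*(-9133) = -212159590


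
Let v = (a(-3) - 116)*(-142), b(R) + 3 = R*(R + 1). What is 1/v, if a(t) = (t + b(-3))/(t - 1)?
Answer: 1/16472 ≈ 6.0709e-5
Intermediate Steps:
b(R) = -3 + R*(1 + R) (b(R) = -3 + R*(R + 1) = -3 + R*(1 + R))
a(t) = (3 + t)/(-1 + t) (a(t) = (t + (-3 - 3 + (-3)²))/(t - 1) = (t + (-3 - 3 + 9))/(-1 + t) = (t + 3)/(-1 + t) = (3 + t)/(-1 + t))
v = 16472 (v = ((3 - 3)/(-1 - 3) - 116)*(-142) = (0/(-4) - 116)*(-142) = (-¼*0 - 116)*(-142) = (0 - 116)*(-142) = -116*(-142) = 16472)
1/v = 1/16472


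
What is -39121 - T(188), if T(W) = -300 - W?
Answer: -38633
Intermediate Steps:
-39121 - T(188) = -39121 - (-300 - 1*188) = -39121 - (-300 - 188) = -39121 - 1*(-488) = -39121 + 488 = -38633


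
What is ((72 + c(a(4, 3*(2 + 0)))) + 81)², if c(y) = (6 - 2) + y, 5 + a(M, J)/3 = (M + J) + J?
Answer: 36100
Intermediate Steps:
a(M, J) = -15 + 3*M + 6*J (a(M, J) = -15 + 3*((M + J) + J) = -15 + 3*((J + M) + J) = -15 + 3*(M + 2*J) = -15 + (3*M + 6*J) = -15 + 3*M + 6*J)
c(y) = 4 + y
((72 + c(a(4, 3*(2 + 0)))) + 81)² = ((72 + (4 + (-15 + 3*4 + 6*(3*(2 + 0))))) + 81)² = ((72 + (4 + (-15 + 12 + 6*(3*2)))) + 81)² = ((72 + (4 + (-15 + 12 + 6*6))) + 81)² = ((72 + (4 + (-15 + 12 + 36))) + 81)² = ((72 + (4 + 33)) + 81)² = ((72 + 37) + 81)² = (109 + 81)² = 190² = 36100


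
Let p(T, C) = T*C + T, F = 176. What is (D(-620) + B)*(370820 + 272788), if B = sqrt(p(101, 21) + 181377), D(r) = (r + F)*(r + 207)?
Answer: 118019686176 + 643608*sqrt(183599) ≈ 1.1830e+11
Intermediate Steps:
p(T, C) = T + C*T (p(T, C) = C*T + T = T + C*T)
D(r) = (176 + r)*(207 + r) (D(r) = (r + 176)*(r + 207) = (176 + r)*(207 + r))
B = sqrt(183599) (B = sqrt(101*(1 + 21) + 181377) = sqrt(101*22 + 181377) = sqrt(2222 + 181377) = sqrt(183599) ≈ 428.48)
(D(-620) + B)*(370820 + 272788) = ((36432 + (-620)**2 + 383*(-620)) + sqrt(183599))*(370820 + 272788) = ((36432 + 384400 - 237460) + sqrt(183599))*643608 = (183372 + sqrt(183599))*643608 = 118019686176 + 643608*sqrt(183599)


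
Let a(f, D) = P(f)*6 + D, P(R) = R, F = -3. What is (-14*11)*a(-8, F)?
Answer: 7854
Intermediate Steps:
a(f, D) = D + 6*f (a(f, D) = f*6 + D = 6*f + D = D + 6*f)
(-14*11)*a(-8, F) = (-14*11)*(-3 + 6*(-8)) = -154*(-3 - 48) = -154*(-51) = 7854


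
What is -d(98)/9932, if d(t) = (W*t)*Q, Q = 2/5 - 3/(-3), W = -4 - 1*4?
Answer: 1372/12415 ≈ 0.11051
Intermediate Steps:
W = -8 (W = -4 - 4 = -8)
Q = 7/5 (Q = 2*(⅕) - 3*(-⅓) = ⅖ + 1 = 7/5 ≈ 1.4000)
d(t) = -56*t/5 (d(t) = -8*t*(7/5) = -56*t/5)
-d(98)/9932 = -(-56/5*98)/9932 = -(-5488)/(5*9932) = -1*(-1372/12415) = 1372/12415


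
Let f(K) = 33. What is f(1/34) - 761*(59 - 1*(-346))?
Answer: -308172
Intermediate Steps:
f(1/34) - 761*(59 - 1*(-346)) = 33 - 761*(59 - 1*(-346)) = 33 - 761*(59 + 346) = 33 - 761*405 = 33 - 308205 = -308172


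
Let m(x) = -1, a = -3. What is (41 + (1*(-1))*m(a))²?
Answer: 1764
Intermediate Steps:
(41 + (1*(-1))*m(a))² = (41 + (1*(-1))*(-1))² = (41 - 1*(-1))² = (41 + 1)² = 42² = 1764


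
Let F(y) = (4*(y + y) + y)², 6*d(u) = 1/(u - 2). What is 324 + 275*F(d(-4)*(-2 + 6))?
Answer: 599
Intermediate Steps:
d(u) = 1/(6*(-2 + u)) (d(u) = 1/(6*(u - 2)) = 1/(6*(-2 + u)))
F(y) = 81*y² (F(y) = (4*(2*y) + y)² = (8*y + y)² = (9*y)² = 81*y²)
324 + 275*F(d(-4)*(-2 + 6)) = 324 + 275*(81*((1/(6*(-2 - 4)))*(-2 + 6))²) = 324 + 275*(81*(((⅙)/(-6))*4)²) = 324 + 275*(81*(((⅙)*(-⅙))*4)²) = 324 + 275*(81*(-1/36*4)²) = 324 + 275*(81*(-⅑)²) = 324 + 275*(81*(1/81)) = 324 + 275*1 = 324 + 275 = 599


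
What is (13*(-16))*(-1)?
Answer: 208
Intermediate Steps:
(13*(-16))*(-1) = -208*(-1) = 208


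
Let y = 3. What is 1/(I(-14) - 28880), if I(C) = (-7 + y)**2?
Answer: -1/28864 ≈ -3.4645e-5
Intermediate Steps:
I(C) = 16 (I(C) = (-7 + 3)**2 = (-4)**2 = 16)
1/(I(-14) - 28880) = 1/(16 - 28880) = 1/(-28864) = -1/28864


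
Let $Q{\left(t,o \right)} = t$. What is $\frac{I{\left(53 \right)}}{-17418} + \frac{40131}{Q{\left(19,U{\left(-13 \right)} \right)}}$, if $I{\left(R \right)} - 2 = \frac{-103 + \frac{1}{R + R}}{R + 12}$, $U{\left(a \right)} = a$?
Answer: $\frac{4816122058223}{2280190380} \approx 2112.2$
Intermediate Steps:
$I{\left(R \right)} = 2 + \frac{-103 + \frac{1}{2 R}}{12 + R}$ ($I{\left(R \right)} = 2 + \frac{-103 + \frac{1}{R + R}}{R + 12} = 2 + \frac{-103 + \frac{1}{2 R}}{12 + R}$)
$\frac{I{\left(53 \right)}}{-17418} + \frac{40131}{Q{\left(19,U{\left(-13 \right)} \right)}} = \frac{\frac{1}{2} \cdot \frac{1}{53} \frac{1}{12 + 53} \left(1 - 8374 + 4 \cdot 53^{2}\right)}{-17418} + \frac{40131}{19} = \frac{1}{2} \cdot \frac{1}{53} \cdot \frac{1}{65} \left(1 - 8374 + 4 \cdot 2809\right) \left(- \frac{1}{17418}\right) + 40131 \cdot \frac{1}{19} = \frac{1}{2} \cdot \frac{1}{53} \cdot \frac{1}{65} \left(1 - 8374 + 11236\right) \left(- \frac{1}{17418}\right) + \frac{40131}{19} = \frac{1}{2} \cdot \frac{1}{53} \cdot \frac{1}{65} \cdot 2863 \left(- \frac{1}{17418}\right) + \frac{40131}{19} = \frac{2863}{6890} \left(- \frac{1}{17418}\right) + \frac{40131}{19} = - \frac{2863}{120010020} + \frac{40131}{19} = \frac{4816122058223}{2280190380}$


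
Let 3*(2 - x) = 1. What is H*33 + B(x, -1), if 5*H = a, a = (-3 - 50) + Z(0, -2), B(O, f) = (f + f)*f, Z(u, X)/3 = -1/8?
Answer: -14011/40 ≈ -350.27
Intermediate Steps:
x = 5/3 (x = 2 - ⅓*1 = 2 - ⅓ = 5/3 ≈ 1.6667)
Z(u, X) = -3/8 (Z(u, X) = 3*(-1/8) = 3*(-1*⅛) = 3*(-⅛) = -3/8)
B(O, f) = 2*f² (B(O, f) = (2*f)*f = 2*f²)
a = -427/8 (a = (-3 - 50) - 3/8 = -53 - 3/8 = -427/8 ≈ -53.375)
H = -427/40 (H = (⅕)*(-427/8) = -427/40 ≈ -10.675)
H*33 + B(x, -1) = -427/40*33 + 2*(-1)² = -14091/40 + 2*1 = -14091/40 + 2 = -14011/40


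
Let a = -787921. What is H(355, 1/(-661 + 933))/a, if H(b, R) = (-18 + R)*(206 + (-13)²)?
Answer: 1835625/214314512 ≈ 0.0085651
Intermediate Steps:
H(b, R) = -6750 + 375*R (H(b, R) = (-18 + R)*(206 + 169) = (-18 + R)*375 = -6750 + 375*R)
H(355, 1/(-661 + 933))/a = (-6750 + 375/(-661 + 933))/(-787921) = (-6750 + 375/272)*(-1/787921) = -1835625/272*(-1/787921) = 1835625/214314512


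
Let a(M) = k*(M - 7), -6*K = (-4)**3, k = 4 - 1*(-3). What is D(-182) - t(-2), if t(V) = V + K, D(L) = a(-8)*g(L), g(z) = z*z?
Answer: -10434086/3 ≈ -3.4780e+6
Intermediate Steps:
k = 7 (k = 4 + 3 = 7)
g(z) = z**2
K = 32/3 (K = -1/6*(-4)**3 = -1/6*(-64) = 32/3 ≈ 10.667)
a(M) = -49 + 7*M (a(M) = 7*(M - 7) = 7*(-7 + M) = -49 + 7*M)
D(L) = -105*L**2 (D(L) = (-49 + 7*(-8))*L**2 = (-49 - 56)*L**2 = -105*L**2)
t(V) = 32/3 + V (t(V) = V + 32/3 = 32/3 + V)
D(-182) - t(-2) = -105*(-182)**2 - (32/3 - 2) = -105*33124 - 1*26/3 = -3478020 - 26/3 = -10434086/3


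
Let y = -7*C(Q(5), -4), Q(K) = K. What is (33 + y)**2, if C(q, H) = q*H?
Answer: 29929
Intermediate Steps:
C(q, H) = H*q
y = 140 (y = -(-28)*5 = -7*(-20) = 140)
(33 + y)**2 = (33 + 140)**2 = 173**2 = 29929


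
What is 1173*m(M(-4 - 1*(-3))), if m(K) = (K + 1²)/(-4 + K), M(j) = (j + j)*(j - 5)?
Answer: 15249/8 ≈ 1906.1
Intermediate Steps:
M(j) = 2*j*(-5 + j) (M(j) = (2*j)*(-5 + j) = 2*j*(-5 + j))
m(K) = (1 + K)/(-4 + K) (m(K) = (K + 1)/(-4 + K) = (1 + K)/(-4 + K))
1173*m(M(-4 - 1*(-3))) = 1173*((1 + 2*(-4 - 1*(-3))*(-5 + (-4 - 1*(-3))))/(-4 + 2*(-4 - 1*(-3))*(-5 + (-4 - 1*(-3))))) = 1173*((1 + 2*(-4 + 3)*(-5 + (-4 + 3)))/(-4 + 2*(-4 + 3)*(-5 + (-4 + 3)))) = 1173*((1 + 2*(-1)*(-5 - 1))/(-4 + 2*(-1)*(-5 - 1))) = 1173*((1 + 2*(-1)*(-6))/(-4 + 2*(-1)*(-6))) = 1173*((1 + 12)/(-4 + 12)) = 1173*(13/8) = 15249/8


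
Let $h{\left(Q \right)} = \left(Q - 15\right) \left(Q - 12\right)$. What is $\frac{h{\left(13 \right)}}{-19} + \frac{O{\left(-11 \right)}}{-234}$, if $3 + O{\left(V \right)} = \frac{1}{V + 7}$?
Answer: $\frac{163}{1368} \approx 0.11915$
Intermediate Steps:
$h{\left(Q \right)} = \left(-15 + Q\right) \left(-12 + Q\right)$
$O{\left(V \right)} = -3 + \frac{1}{7 + V}$ ($O{\left(V \right)} = -3 + \frac{1}{V + 7} = -3 + \frac{1}{7 + V}$)
$\frac{h{\left(13 \right)}}{-19} + \frac{O{\left(-11 \right)}}{-234} = \frac{180 + 13^{2} - 351}{-19} + \frac{\frac{1}{7 - 11} \left(-20 - -33\right)}{-234} = \left(180 + 169 - 351\right) \left(- \frac{1}{19}\right) + \frac{-20 + 33}{-4} \left(- \frac{1}{234}\right) = \left(-2\right) \left(- \frac{1}{19}\right) + \left(- \frac{1}{4}\right) 13 \left(- \frac{1}{234}\right) = \frac{2}{19} - - \frac{1}{72} = \frac{2}{19} + \frac{1}{72} = \frac{163}{1368}$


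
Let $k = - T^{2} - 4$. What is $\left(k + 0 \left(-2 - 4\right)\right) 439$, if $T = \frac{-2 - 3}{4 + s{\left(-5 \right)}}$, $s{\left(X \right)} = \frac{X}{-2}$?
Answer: $- \frac{340664}{169} \approx -2015.8$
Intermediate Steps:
$s{\left(X \right)} = - \frac{X}{2}$ ($s{\left(X \right)} = X \left(- \frac{1}{2}\right) = - \frac{X}{2}$)
$T = - \frac{10}{13}$ ($T = \frac{-2 - 3}{4 - - \frac{5}{2}} = - \frac{5}{4 + \frac{5}{2}} = - \frac{5}{\frac{13}{2}} = \left(-5\right) \frac{2}{13} = - \frac{10}{13} \approx -0.76923$)
$k = - \frac{776}{169}$ ($k = - \left(- \frac{10}{13}\right)^{2} - 4 = \left(-1\right) \frac{100}{169} - 4 = - \frac{100}{169} - 4 = - \frac{776}{169} \approx -4.5917$)
$\left(k + 0 \left(-2 - 4\right)\right) 439 = \left(- \frac{776}{169} + 0 \left(-2 - 4\right)\right) 439 = \left(- \frac{776}{169} + 0 \left(-6\right)\right) 439 = \left(- \frac{776}{169} + 0\right) 439 = \left(- \frac{776}{169}\right) 439 = - \frac{340664}{169}$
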